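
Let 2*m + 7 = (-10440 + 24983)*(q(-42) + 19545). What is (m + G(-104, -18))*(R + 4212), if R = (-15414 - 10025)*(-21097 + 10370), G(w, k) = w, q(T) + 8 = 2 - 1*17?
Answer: 77475252967632315/2 ≈ 3.8738e+16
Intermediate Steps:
q(T) = -23 (q(T) = -8 + (2 - 1*17) = -8 + (2 - 17) = -8 - 15 = -23)
R = 272884153 (R = -25439*(-10727) = 272884153)
m = 283908439/2 (m = -7/2 + ((-10440 + 24983)*(-23 + 19545))/2 = -7/2 + (14543*19522)/2 = -7/2 + (½)*283908446 = -7/2 + 141954223 = 283908439/2 ≈ 1.4195e+8)
(m + G(-104, -18))*(R + 4212) = (283908439/2 - 104)*(272884153 + 4212) = (283908231/2)*272888365 = 77475252967632315/2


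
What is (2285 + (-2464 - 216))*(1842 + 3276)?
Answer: -2021610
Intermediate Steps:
(2285 + (-2464 - 216))*(1842 + 3276) = (2285 - 2680)*5118 = -395*5118 = -2021610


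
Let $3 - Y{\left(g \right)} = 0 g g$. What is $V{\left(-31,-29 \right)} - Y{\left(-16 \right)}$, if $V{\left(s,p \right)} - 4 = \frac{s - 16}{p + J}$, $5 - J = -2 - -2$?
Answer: $\frac{71}{24} \approx 2.9583$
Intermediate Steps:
$J = 5$ ($J = 5 - \left(-2 - -2\right) = 5 - \left(-2 + 2\right) = 5 - 0 = 5 + 0 = 5$)
$V{\left(s,p \right)} = 4 + \frac{-16 + s}{5 + p}$ ($V{\left(s,p \right)} = 4 + \frac{s - 16}{p + 5} = 4 + \frac{-16 + s}{5 + p}$)
$Y{\left(g \right)} = 3$ ($Y{\left(g \right)} = 3 - 0 g g = 3 - 0 g = 3 - 0 = 3 + 0 = 3$)
$V{\left(-31,-29 \right)} - Y{\left(-16 \right)} = \frac{4 - 31 + 4 \left(-29\right)}{5 - 29} - 3 = \frac{4 - 31 - 116}{-24} - 3 = \left(- \frac{1}{24}\right) \left(-143\right) - 3 = \frac{143}{24} - 3 = \frac{71}{24}$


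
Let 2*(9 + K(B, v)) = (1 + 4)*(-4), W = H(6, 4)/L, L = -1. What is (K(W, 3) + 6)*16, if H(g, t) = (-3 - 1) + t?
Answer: -208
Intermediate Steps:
H(g, t) = -4 + t
W = 0 (W = (-4 + 4)/(-1) = 0*(-1) = 0)
K(B, v) = -19 (K(B, v) = -9 + ((1 + 4)*(-4))/2 = -9 + (5*(-4))/2 = -9 + (½)*(-20) = -9 - 10 = -19)
(K(W, 3) + 6)*16 = (-19 + 6)*16 = -13*16 = -208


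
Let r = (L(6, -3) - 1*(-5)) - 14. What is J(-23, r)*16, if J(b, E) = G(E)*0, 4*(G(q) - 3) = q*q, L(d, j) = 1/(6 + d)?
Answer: 0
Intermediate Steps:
G(q) = 3 + q**2/4 (G(q) = 3 + (q*q)/4 = 3 + q**2/4)
r = -107/12 (r = (1/(6 + 6) - 1*(-5)) - 14 = (1/12 + 5) - 14 = 61/12 - 14 = -107/12 ≈ -8.9167)
J(b, E) = 0 (J(b, E) = (3 + E**2/4)*0 = 0)
J(-23, r)*16 = 0*16 = 0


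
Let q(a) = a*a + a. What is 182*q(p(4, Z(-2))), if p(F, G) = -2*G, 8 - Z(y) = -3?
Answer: 84084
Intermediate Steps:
Z(y) = 11 (Z(y) = 8 - 1*(-3) = 8 + 3 = 11)
q(a) = a + a² (q(a) = a² + a = a + a²)
182*q(p(4, Z(-2))) = 182*((-2*11)*(1 - 2*11)) = 182*(-22*(1 - 22)) = 182*(-22*(-21)) = 182*462 = 84084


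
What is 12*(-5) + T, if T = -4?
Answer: -64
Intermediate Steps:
12*(-5) + T = 12*(-5) - 4 = -60 - 4 = -64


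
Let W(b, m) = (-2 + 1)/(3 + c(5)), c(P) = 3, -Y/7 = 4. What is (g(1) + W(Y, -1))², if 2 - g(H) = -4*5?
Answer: 17161/36 ≈ 476.69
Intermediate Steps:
Y = -28 (Y = -7*4 = -28)
g(H) = 22 (g(H) = 2 - (-4)*5 = 2 - 1*(-20) = 2 + 20 = 22)
W(b, m) = -⅙ (W(b, m) = (-2 + 1)/(3 + 3) = -1/6 = -1*⅙ = -⅙)
(g(1) + W(Y, -1))² = (22 - ⅙)² = (131/6)² = 17161/36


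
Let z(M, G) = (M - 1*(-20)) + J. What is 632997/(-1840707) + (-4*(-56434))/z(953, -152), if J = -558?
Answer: 46139015733/84877045 ≈ 543.60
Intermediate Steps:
z(M, G) = -538 + M (z(M, G) = (M - 1*(-20)) - 558 = (M + 20) - 558 = (20 + M) - 558 = -538 + M)
632997/(-1840707) + (-4*(-56434))/z(953, -152) = 632997/(-1840707) + (-4*(-56434))/(-538 + 953) = 632997*(-1/1840707) + 225736/415 = -70333/204523 + 225736*(1/415) = -70333/204523 + 225736/415 = 46139015733/84877045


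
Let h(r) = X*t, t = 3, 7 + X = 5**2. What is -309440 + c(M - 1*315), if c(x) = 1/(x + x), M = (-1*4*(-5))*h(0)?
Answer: -473443199/1530 ≈ -3.0944e+5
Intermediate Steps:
X = 18 (X = -7 + 5**2 = -7 + 25 = 18)
h(r) = 54 (h(r) = 18*3 = 54)
M = 1080 (M = (-1*4*(-5))*54 = -4*(-5)*54 = 20*54 = 1080)
c(x) = 1/(2*x)
-309440 + c(M - 1*315) = -309440 + 1/(2*(1080 - 1*315)) = -309440 + 1/(2*(1080 - 315)) = -309440 + (1/2)/765 = -309440 + (1/2)*(1/765) = -309440 + 1/1530 = -473443199/1530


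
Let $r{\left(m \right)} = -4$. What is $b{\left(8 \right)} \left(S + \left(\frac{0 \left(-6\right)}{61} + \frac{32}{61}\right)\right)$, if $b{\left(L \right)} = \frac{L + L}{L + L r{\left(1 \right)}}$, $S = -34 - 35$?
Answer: $\frac{8354}{183} \approx 45.65$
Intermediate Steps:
$S = -69$
$b{\left(L \right)} = - \frac{2}{3}$ ($b{\left(L \right)} = \frac{L + L}{L + L \left(-4\right)} = \frac{2 L}{L - 4 L} = \frac{2 L}{\left(-3\right) L} = 2 L \left(- \frac{1}{3 L}\right) = - \frac{2}{3}$)
$b{\left(8 \right)} \left(S + \left(\frac{0 \left(-6\right)}{61} + \frac{32}{61}\right)\right) = - \frac{2 \left(-69 + \left(\frac{0 \left(-6\right)}{61} + \frac{32}{61}\right)\right)}{3} = - \frac{2 \left(-69 + \left(0 \cdot \frac{1}{61} + 32 \cdot \frac{1}{61}\right)\right)}{3} = - \frac{2 \left(-69 + \left(0 + \frac{32}{61}\right)\right)}{3} = - \frac{2 \left(-69 + \frac{32}{61}\right)}{3} = \left(- \frac{2}{3}\right) \left(- \frac{4177}{61}\right) = \frac{8354}{183}$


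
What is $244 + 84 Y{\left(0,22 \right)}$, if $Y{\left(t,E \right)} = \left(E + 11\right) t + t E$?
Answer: $244$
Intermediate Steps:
$Y{\left(t,E \right)} = E t + t \left(11 + E\right)$ ($Y{\left(t,E \right)} = \left(11 + E\right) t + E t = t \left(11 + E\right) + E t = E t + t \left(11 + E\right)$)
$244 + 84 Y{\left(0,22 \right)} = 244 + 84 \cdot 0 \left(11 + 2 \cdot 22\right) = 244 + 84 \cdot 0 \left(11 + 44\right) = 244 + 84 \cdot 0 \cdot 55 = 244 + 84 \cdot 0 = 244 + 0 = 244$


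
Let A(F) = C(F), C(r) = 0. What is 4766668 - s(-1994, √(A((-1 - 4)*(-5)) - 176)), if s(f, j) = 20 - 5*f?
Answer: 4756678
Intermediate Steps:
A(F) = 0
4766668 - s(-1994, √(A((-1 - 4)*(-5)) - 176)) = 4766668 - (20 - 5*(-1994)) = 4766668 - (20 + 9970) = 4766668 - 1*9990 = 4766668 - 9990 = 4756678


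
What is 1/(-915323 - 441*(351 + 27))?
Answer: -1/1082021 ≈ -9.2420e-7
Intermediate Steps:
1/(-915323 - 441*(351 + 27)) = 1/(-915323 - 441*378) = 1/(-915323 - 166698) = 1/(-1082021) = -1/1082021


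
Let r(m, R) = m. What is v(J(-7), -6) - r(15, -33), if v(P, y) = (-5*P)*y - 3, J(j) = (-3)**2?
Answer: 252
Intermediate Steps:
J(j) = 9
v(P, y) = -3 - 5*P*y (v(P, y) = -5*P*y - 3 = -3 - 5*P*y)
v(J(-7), -6) - r(15, -33) = (-3 - 5*9*(-6)) - 1*15 = (-3 + 270) - 15 = 267 - 15 = 252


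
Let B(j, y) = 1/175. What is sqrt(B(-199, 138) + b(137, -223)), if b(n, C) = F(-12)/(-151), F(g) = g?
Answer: sqrt(2379307)/5285 ≈ 0.29186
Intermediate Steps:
B(j, y) = 1/175
b(n, C) = 12/151 (b(n, C) = -12/(-151) = -12*(-1/151) = 12/151)
sqrt(B(-199, 138) + b(137, -223)) = sqrt(1/175 + 12/151) = sqrt(2251/26425) = sqrt(2379307)/5285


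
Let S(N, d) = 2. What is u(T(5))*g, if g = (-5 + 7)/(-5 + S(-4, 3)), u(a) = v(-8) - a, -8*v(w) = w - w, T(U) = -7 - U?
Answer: -8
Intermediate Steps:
v(w) = 0 (v(w) = -(w - w)/8 = -1/8*0 = 0)
u(a) = -a (u(a) = 0 - a = -a)
g = -2/3 (g = (-5 + 7)/(-5 + 2) = 2/(-3) = 2*(-1/3) = -2/3 ≈ -0.66667)
u(T(5))*g = -(-7 - 1*5)*(-2/3) = -(-7 - 5)*(-2/3) = -1*(-12)*(-2/3) = 12*(-2/3) = -8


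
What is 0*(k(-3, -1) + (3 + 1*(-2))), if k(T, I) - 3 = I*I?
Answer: 0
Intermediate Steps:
k(T, I) = 3 + I² (k(T, I) = 3 + I*I = 3 + I²)
0*(k(-3, -1) + (3 + 1*(-2))) = 0*((3 + (-1)²) + (3 + 1*(-2))) = 0*((3 + 1) + (3 - 2)) = 0*(4 + 1) = 0*5 = 0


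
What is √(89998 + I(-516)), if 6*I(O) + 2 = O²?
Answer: √1209363/3 ≈ 366.57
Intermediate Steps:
I(O) = -⅓ + O²/6
√(89998 + I(-516)) = √(89998 + (-⅓ + (⅙)*(-516)²)) = √(89998 + (-⅓ + (⅙)*266256)) = √(89998 + (-⅓ + 44376)) = √(89998 + 133127/3) = √(403121/3) = √1209363/3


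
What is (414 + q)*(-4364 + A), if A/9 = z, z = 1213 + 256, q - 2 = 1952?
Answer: 20973376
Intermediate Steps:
q = 1954 (q = 2 + 1952 = 1954)
z = 1469
A = 13221 (A = 9*1469 = 13221)
(414 + q)*(-4364 + A) = (414 + 1954)*(-4364 + 13221) = 2368*8857 = 20973376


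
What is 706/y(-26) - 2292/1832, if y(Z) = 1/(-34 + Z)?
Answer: -19401453/458 ≈ -42361.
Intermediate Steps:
706/y(-26) - 2292/1832 = 706/(1/(-34 - 26)) - 2292/1832 = 706/(1/(-60)) - 2292*1/1832 = 706/(-1/60) - 573/458 = 706*(-60) - 573/458 = -42360 - 573/458 = -19401453/458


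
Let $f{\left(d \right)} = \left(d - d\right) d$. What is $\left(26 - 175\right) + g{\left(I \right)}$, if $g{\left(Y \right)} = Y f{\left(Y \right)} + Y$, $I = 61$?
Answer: $-88$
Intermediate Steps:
$f{\left(d \right)} = 0$ ($f{\left(d \right)} = 0 d = 0$)
$g{\left(Y \right)} = Y$ ($g{\left(Y \right)} = Y 0 + Y = 0 + Y = Y$)
$\left(26 - 175\right) + g{\left(I \right)} = \left(26 - 175\right) + 61 = -149 + 61 = -88$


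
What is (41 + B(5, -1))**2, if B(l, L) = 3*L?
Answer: 1444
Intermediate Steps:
(41 + B(5, -1))**2 = (41 + 3*(-1))**2 = (41 - 3)**2 = 38**2 = 1444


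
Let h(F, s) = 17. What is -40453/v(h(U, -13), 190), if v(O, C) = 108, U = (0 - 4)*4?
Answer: -40453/108 ≈ -374.56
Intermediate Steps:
U = -16 (U = -4*4 = -16)
-40453/v(h(U, -13), 190) = -40453/108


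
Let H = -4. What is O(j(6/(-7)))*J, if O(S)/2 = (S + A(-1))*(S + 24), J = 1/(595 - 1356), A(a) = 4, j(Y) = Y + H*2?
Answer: 7208/37289 ≈ 0.19330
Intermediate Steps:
j(Y) = -8 + Y (j(Y) = Y - 4*2 = Y - 8 = -8 + Y)
J = -1/761 (J = 1/(-761) = -1/761 ≈ -0.0013141)
O(S) = 2*(4 + S)*(24 + S) (O(S) = 2*((S + 4)*(S + 24)) = 2*((4 + S)*(24 + S)) = 2*(4 + S)*(24 + S))
O(j(6/(-7)))*J = (192 + 2*(-8 + 6/(-7))² + 56*(-8 + 6/(-7)))*(-1/761) = (192 + 2*(-8 + 6*(-⅐))² + 56*(-8 + 6*(-⅐)))*(-1/761) = (192 + 2*(-8 - 6/7)² + 56*(-8 - 6/7))*(-1/761) = (192 + 2*(-62/7)² + 56*(-62/7))*(-1/761) = (192 + 2*(3844/49) - 496)*(-1/761) = (192 + 7688/49 - 496)*(-1/761) = -7208/49*(-1/761) = 7208/37289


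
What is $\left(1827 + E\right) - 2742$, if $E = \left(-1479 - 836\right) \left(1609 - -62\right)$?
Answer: $-3869280$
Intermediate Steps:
$E = -3868365$ ($E = - 2315 \left(1609 + \left(-2 + 64\right)\right) = - 2315 \left(1609 + 62\right) = \left(-2315\right) 1671 = -3868365$)
$\left(1827 + E\right) - 2742 = \left(1827 - 3868365\right) - 2742 = -3866538 - 2742 = -3869280$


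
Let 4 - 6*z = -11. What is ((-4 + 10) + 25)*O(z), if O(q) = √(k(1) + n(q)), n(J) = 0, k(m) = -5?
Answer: 31*I*√5 ≈ 69.318*I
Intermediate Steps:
z = 5/2 (z = ⅔ - ⅙*(-11) = ⅔ + 11/6 = 5/2 ≈ 2.5000)
O(q) = I*√5 (O(q) = √(-5 + 0) = √(-5) = I*√5)
((-4 + 10) + 25)*O(z) = ((-4 + 10) + 25)*(I*√5) = (6 + 25)*(I*√5) = 31*(I*√5) = 31*I*√5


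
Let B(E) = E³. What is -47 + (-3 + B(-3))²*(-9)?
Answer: -8147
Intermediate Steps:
-47 + (-3 + B(-3))²*(-9) = -47 + (-3 + (-3)³)²*(-9) = -47 + (-3 - 27)²*(-9) = -47 + (-30)²*(-9) = -47 + 900*(-9) = -47 - 8100 = -8147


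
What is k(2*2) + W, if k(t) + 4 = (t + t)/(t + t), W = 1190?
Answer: 1187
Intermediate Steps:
k(t) = -3 (k(t) = -4 + (t + t)/(t + t) = -4 + (2*t)/((2*t)) = -4 + (2*t)*(1/(2*t)) = -4 + 1 = -3)
k(2*2) + W = -3 + 1190 = 1187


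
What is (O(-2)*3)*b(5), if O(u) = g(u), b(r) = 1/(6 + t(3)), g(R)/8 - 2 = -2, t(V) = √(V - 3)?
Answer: 0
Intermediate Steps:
t(V) = √(-3 + V)
g(R) = 0 (g(R) = 16 + 8*(-2) = 16 - 16 = 0)
b(r) = ⅙ (b(r) = 1/(6 + √(-3 + 3)) = 1/(6 + √0) = 1/(6 + 0) = 1/6 = ⅙)
O(u) = 0
(O(-2)*3)*b(5) = (0*3)*(⅙) = 0*(⅙) = 0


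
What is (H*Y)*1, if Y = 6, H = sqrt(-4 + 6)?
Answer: 6*sqrt(2) ≈ 8.4853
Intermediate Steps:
H = sqrt(2) ≈ 1.4142
(H*Y)*1 = (sqrt(2)*6)*1 = (6*sqrt(2))*1 = 6*sqrt(2)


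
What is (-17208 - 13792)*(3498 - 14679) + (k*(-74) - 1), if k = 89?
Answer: 346604413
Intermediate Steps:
(-17208 - 13792)*(3498 - 14679) + (k*(-74) - 1) = (-17208 - 13792)*(3498 - 14679) + (89*(-74) - 1) = -31000*(-11181) + (-6586 - 1) = 346611000 - 6587 = 346604413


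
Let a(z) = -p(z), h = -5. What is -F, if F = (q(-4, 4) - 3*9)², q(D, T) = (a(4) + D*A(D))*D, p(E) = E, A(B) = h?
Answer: -8281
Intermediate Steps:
A(B) = -5
a(z) = -z
q(D, T) = D*(-4 - 5*D) (q(D, T) = (-1*4 + D*(-5))*D = (-4 - 5*D)*D = D*(-4 - 5*D))
F = 8281 (F = (-4*(-4 - 5*(-4)) - 3*9)² = (-4*(-4 + 20) - 27)² = (-4*16 - 27)² = (-64 - 27)² = (-91)² = 8281)
-F = -1*8281 = -8281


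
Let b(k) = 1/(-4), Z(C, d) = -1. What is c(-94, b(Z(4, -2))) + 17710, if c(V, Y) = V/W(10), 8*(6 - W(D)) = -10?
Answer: 513214/29 ≈ 17697.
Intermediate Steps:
W(D) = 29/4 (W(D) = 6 - 1/8*(-10) = 6 + 5/4 = 29/4)
b(k) = -1/4
c(V, Y) = 4*V/29 (c(V, Y) = V/(29/4) = V*(4/29) = 4*V/29)
c(-94, b(Z(4, -2))) + 17710 = (4/29)*(-94) + 17710 = -376/29 + 17710 = 513214/29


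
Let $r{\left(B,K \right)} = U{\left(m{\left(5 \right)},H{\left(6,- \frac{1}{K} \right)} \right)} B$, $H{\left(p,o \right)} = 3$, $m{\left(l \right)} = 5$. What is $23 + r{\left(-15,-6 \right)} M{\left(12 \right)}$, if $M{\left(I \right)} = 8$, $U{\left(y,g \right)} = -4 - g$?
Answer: $863$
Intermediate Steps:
$r{\left(B,K \right)} = - 7 B$ ($r{\left(B,K \right)} = \left(-4 - 3\right) B = - 7 B$)
$23 + r{\left(-15,-6 \right)} M{\left(12 \right)} = 23 + \left(-7\right) \left(-15\right) 8 = 23 + 105 \cdot 8 = 23 + 840 = 863$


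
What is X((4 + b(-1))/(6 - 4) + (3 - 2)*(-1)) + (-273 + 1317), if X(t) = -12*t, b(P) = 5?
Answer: 1002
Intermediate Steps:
X((4 + b(-1))/(6 - 4) + (3 - 2)*(-1)) + (-273 + 1317) = -12*((4 + 5)/(6 - 4) + (3 - 2)*(-1)) + (-273 + 1317) = -12*(9/2 + 1*(-1)) + 1044 = -12*(9*(½) - 1) + 1044 = -12*(9/2 - 1) + 1044 = -12*7/2 + 1044 = -42 + 1044 = 1002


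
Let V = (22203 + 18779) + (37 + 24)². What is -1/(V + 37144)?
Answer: -1/81847 ≈ -1.2218e-5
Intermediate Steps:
V = 44703 (V = 40982 + 61² = 40982 + 3721 = 44703)
-1/(V + 37144) = -1/(44703 + 37144) = -1/81847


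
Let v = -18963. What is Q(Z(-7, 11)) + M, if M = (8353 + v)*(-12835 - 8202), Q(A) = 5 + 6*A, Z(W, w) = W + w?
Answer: 223202599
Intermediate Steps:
M = 223202570 (M = (8353 - 18963)*(-12835 - 8202) = -10610*(-21037) = 223202570)
Q(Z(-7, 11)) + M = (5 + 6*(-7 + 11)) + 223202570 = (5 + 6*4) + 223202570 = (5 + 24) + 223202570 = 29 + 223202570 = 223202599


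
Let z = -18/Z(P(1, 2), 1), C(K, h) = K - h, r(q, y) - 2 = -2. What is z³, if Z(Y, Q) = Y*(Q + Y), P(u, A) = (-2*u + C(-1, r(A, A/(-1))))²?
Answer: -1/125 ≈ -0.0080000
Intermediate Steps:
r(q, y) = 0 (r(q, y) = 2 - 2 = 0)
P(u, A) = (-1 - 2*u)² (P(u, A) = (-2*u + (-1 - 1*0))² = (-2*u + (-1 + 0))² = (-2*u - 1)² = (-1 - 2*u)²)
z = -⅕ (z = -18*1/((1 + (1 + 2*1)²)*(1 + 2*1)²) = -18*1/((1 + 2)²*(1 + (1 + 2)²)) = -18*1/(9*(1 + 3²)) = -18*1/(9*(1 + 9)) = -18/(9*10) = -18/90 = -18*1/90 = -⅕ ≈ -0.20000)
z³ = (-⅕)³ = -1/125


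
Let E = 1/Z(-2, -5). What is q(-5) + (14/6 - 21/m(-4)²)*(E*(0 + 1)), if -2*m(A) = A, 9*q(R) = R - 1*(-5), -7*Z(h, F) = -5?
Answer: -49/12 ≈ -4.0833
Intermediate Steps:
Z(h, F) = 5/7 (Z(h, F) = -⅐*(-5) = 5/7)
q(R) = 5/9 + R/9 (q(R) = (R - 1*(-5))/9 = (R + 5)/9 = (5 + R)/9 = 5/9 + R/9)
m(A) = -A/2
E = 7/5 (E = 1/(5/7) = 7/5 ≈ 1.4000)
q(-5) + (14/6 - 21/m(-4)²)*(E*(0 + 1)) = (5/9 + (⅑)*(-5)) + (14/6 - 21/((-½*(-4))²))*(7*(0 + 1)/5) = (5/9 - 5/9) + (14*(⅙) - 21/(2²))*((7/5)*1) = 0 + (7/3 - 21/4)*(7/5) = 0 - 35/12*7/5 = 0 - 49/12 = -49/12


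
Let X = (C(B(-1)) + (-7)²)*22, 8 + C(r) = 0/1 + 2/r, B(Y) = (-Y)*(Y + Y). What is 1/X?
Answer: 1/880 ≈ 0.0011364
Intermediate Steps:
B(Y) = -2*Y² (B(Y) = (-Y)*(2*Y) = -2*Y²)
C(r) = -8 + 2/r (C(r) = -8 + (0/1 + 2/r) = -8 + (0*1 + 2/r) = -8 + (0 + 2/r) = -8 + 2/r)
X = 880 (X = ((-8 + 2/((-2*(-1)²))) + (-7)²)*22 = ((-8 + 2/((-2*1))) + 49)*22 = ((-8 + 2/(-2)) + 49)*22 = ((-8 + 2*(-½)) + 49)*22 = ((-8 - 1) + 49)*22 = (-9 + 49)*22 = 40*22 = 880)
1/X = 1/880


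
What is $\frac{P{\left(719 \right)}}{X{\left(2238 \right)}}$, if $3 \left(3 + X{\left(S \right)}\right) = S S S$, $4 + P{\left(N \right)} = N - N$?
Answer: $- \frac{4}{3736448421} \approx -1.0705 \cdot 10^{-9}$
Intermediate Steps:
$P{\left(N \right)} = -4$ ($P{\left(N \right)} = -4 + \left(N - N\right) = -4 + 0 = -4$)
$X{\left(S \right)} = -3 + \frac{S^{3}}{3}$ ($X{\left(S \right)} = -3 + \frac{S S S}{3} = -3 + \frac{S^{2} S}{3} = -3 + \frac{S^{3}}{3}$)
$\frac{P{\left(719 \right)}}{X{\left(2238 \right)}} = - \frac{4}{-3 + \frac{2238^{3}}{3}} = - \frac{4}{-3 + \frac{1}{3} \cdot 11209345272} = - \frac{4}{-3 + 3736448424} = - \frac{4}{3736448421}$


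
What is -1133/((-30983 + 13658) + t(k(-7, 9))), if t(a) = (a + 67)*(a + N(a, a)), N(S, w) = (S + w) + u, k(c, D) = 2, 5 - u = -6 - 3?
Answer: 1133/15945 ≈ 0.071057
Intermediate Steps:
u = 14 (u = 5 - (-6 - 3) = 5 - 1*(-9) = 5 + 9 = 14)
N(S, w) = 14 + S + w (N(S, w) = (S + w) + 14 = 14 + S + w)
t(a) = (14 + 3*a)*(67 + a) (t(a) = (a + 67)*(a + (14 + a + a)) = (67 + a)*(a + (14 + 2*a)) = (67 + a)*(14 + 3*a) = (14 + 3*a)*(67 + a))
-1133/((-30983 + 13658) + t(k(-7, 9))) = -1133/((-30983 + 13658) + (938 + 3*2**2 + 215*2)) = -1133/(-17325 + (938 + 3*4 + 430)) = -1133/(-17325 + (938 + 12 + 430)) = -1133/(-17325 + 1380) = -1133/(-15945) = -1133*(-1/15945) = 1133/15945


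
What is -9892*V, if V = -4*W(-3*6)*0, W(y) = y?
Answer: 0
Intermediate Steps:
V = 0 (V = -(-12)*6*0 = -4*(-18)*0 = 72*0 = 0)
-9892*V = -9892*0 = 0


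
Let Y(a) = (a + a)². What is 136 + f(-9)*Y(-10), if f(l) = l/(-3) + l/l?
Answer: 1736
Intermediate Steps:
f(l) = 1 - l/3 (f(l) = l*(-⅓) + 1 = -l/3 + 1 = 1 - l/3)
Y(a) = 4*a² (Y(a) = (2*a)² = 4*a²)
136 + f(-9)*Y(-10) = 136 + (1 - ⅓*(-9))*(4*(-10)²) = 136 + (1 + 3)*(4*100) = 136 + 4*400 = 136 + 1600 = 1736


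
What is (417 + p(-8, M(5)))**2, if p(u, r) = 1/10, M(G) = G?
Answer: 17397241/100 ≈ 1.7397e+5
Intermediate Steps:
p(u, r) = 1/10
(417 + p(-8, M(5)))**2 = (417 + 1/10)**2 = (4171/10)**2 = 17397241/100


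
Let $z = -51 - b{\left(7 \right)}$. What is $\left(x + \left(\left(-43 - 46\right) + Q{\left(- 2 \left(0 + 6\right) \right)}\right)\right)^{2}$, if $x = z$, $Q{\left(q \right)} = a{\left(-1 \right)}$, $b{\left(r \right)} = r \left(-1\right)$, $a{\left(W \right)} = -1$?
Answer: $17956$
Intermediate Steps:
$b{\left(r \right)} = - r$
$z = -44$ ($z = -51 - \left(-1\right) 7 = -51 - -7 = -51 + 7 = -44$)
$Q{\left(q \right)} = -1$
$x = -44$
$\left(x + \left(\left(-43 - 46\right) + Q{\left(- 2 \left(0 + 6\right) \right)}\right)\right)^{2} = \left(-44 - 90\right)^{2} = \left(-134\right)^{2} = 17956$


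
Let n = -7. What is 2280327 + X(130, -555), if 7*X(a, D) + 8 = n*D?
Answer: 15966166/7 ≈ 2.2809e+6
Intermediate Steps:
X(a, D) = -8/7 - D (X(a, D) = -8/7 + (-7*D)/7 = -8/7 - D)
2280327 + X(130, -555) = 2280327 + (-8/7 - 1*(-555)) = 2280327 + (-8/7 + 555) = 2280327 + 3877/7 = 15966166/7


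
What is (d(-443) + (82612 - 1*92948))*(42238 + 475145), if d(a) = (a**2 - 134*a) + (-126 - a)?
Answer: 127065125736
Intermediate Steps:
d(a) = -126 + a**2 - 135*a
(d(-443) + (82612 - 1*92948))*(42238 + 475145) = ((-126 + (-443)**2 - 135*(-443)) + (82612 - 1*92948))*(42238 + 475145) = ((-126 + 196249 + 59805) + (82612 - 92948))*517383 = (255928 - 10336)*517383 = 245592*517383 = 127065125736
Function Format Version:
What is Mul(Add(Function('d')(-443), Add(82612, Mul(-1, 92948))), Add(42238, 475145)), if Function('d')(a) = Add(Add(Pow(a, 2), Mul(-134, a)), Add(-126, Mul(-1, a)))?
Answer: 127065125736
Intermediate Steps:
Function('d')(a) = Add(-126, Pow(a, 2), Mul(-135, a))
Mul(Add(Function('d')(-443), Add(82612, Mul(-1, 92948))), Add(42238, 475145)) = Mul(Add(Add(-126, Pow(-443, 2), Mul(-135, -443)), Add(82612, Mul(-1, 92948))), Add(42238, 475145)) = Mul(Add(Add(-126, 196249, 59805), Add(82612, -92948)), 517383) = Mul(Add(255928, -10336), 517383) = Mul(245592, 517383) = 127065125736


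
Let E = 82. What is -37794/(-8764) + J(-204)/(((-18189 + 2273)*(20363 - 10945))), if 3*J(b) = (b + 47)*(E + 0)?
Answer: 2124465222869/492636122412 ≈ 4.3124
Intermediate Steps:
J(b) = 3854/3 + 82*b/3 (J(b) = ((b + 47)*(82 + 0))/3 = ((47 + b)*82)/3 = (3854 + 82*b)/3 = 3854/3 + 82*b/3)
-37794/(-8764) + J(-204)/(((-18189 + 2273)*(20363 - 10945))) = -37794/(-8764) + (3854/3 + (82/3)*(-204))/(((-18189 + 2273)*(20363 - 10945))) = -37794*(-1/8764) + (3854/3 - 5576)/((-15916*9418)) = 18897/4382 - 12874/3/(-149896888) = 18897/4382 - 12874/3*(-1/149896888) = 18897/4382 + 6437/224845332 = 2124465222869/492636122412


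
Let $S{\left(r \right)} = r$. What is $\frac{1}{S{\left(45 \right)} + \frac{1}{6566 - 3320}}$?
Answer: $\frac{3246}{146071} \approx 0.022222$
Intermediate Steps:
$\frac{1}{S{\left(45 \right)} + \frac{1}{6566 - 3320}} = \frac{1}{45 + \frac{1}{6566 - 3320}} = \frac{1}{45 + \frac{1}{3246}} = \frac{1}{\frac{146071}{3246}} = \frac{3246}{146071}$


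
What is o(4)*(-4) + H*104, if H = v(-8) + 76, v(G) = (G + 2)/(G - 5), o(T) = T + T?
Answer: 7920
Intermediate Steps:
o(T) = 2*T
v(G) = (2 + G)/(-5 + G)
H = 994/13 (H = (2 - 8)/(-5 - 8) + 76 = -6/(-13) + 76 = -1/13*(-6) + 76 = 6/13 + 76 = 994/13 ≈ 76.462)
o(4)*(-4) + H*104 = (2*4)*(-4) + (994/13)*104 = 8*(-4) + 7952 = -32 + 7952 = 7920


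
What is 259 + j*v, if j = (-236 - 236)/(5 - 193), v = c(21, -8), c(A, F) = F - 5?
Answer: 10639/47 ≈ 226.36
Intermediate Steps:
c(A, F) = -5 + F
v = -13 (v = -5 - 8 = -13)
j = 118/47 (j = -472/(-188) = -472*(-1/188) = 118/47 ≈ 2.5106)
259 + j*v = 259 + (118/47)*(-13) = 259 - 1534/47 = 10639/47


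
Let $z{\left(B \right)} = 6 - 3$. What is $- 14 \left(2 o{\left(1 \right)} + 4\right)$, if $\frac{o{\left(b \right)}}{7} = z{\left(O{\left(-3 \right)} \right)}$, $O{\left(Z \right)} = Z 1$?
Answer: $-644$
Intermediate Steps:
$O{\left(Z \right)} = Z$
$z{\left(B \right)} = 3$ ($z{\left(B \right)} = 6 - 3 = 3$)
$o{\left(b \right)} = 21$ ($o{\left(b \right)} = 7 \cdot 3 = 21$)
$- 14 \left(2 o{\left(1 \right)} + 4\right) = - 14 \left(2 \cdot 21 + 4\right) = - 14 \left(42 + 4\right) = \left(-14\right) 46 = -644$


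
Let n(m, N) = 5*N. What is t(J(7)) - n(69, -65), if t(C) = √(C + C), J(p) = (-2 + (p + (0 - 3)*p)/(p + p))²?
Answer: 325 + 3*√2 ≈ 329.24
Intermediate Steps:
J(p) = 9 (J(p) = (-2 + (p - 3*p)/((2*p)))² = (-2 + (-2*p)*(1/(2*p)))² = (-2 - 1)² = (-3)² = 9)
t(C) = √2*√C (t(C) = √(2*C) = √2*√C)
t(J(7)) - n(69, -65) = √2*√9 - 5*(-65) = √2*3 - 1*(-325) = 3*√2 + 325 = 325 + 3*√2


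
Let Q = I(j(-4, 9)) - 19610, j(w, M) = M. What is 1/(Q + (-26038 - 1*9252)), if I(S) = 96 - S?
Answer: -1/54813 ≈ -1.8244e-5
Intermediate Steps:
Q = -19523 (Q = (96 - 1*9) - 19610 = (96 - 9) - 19610 = 87 - 19610 = -19523)
1/(Q + (-26038 - 1*9252)) = 1/(-19523 + (-26038 - 1*9252)) = 1/(-19523 + (-26038 - 9252)) = 1/(-19523 - 35290) = 1/(-54813) = -1/54813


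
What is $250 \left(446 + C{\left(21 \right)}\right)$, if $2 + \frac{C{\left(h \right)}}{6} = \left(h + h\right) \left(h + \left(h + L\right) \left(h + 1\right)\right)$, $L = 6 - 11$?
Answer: $23607500$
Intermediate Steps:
$L = -5$ ($L = 6 - 11 = -5$)
$C{\left(h \right)} = -12 + 12 h \left(h + \left(1 + h\right) \left(-5 + h\right)\right)$ ($C{\left(h \right)} = -12 + 6 \left(h + h\right) \left(h + \left(h - 5\right) \left(h + 1\right)\right) = -12 + 6 \cdot 2 h \left(h + \left(-5 + h\right) \left(1 + h\right)\right) = -12 + 6 \cdot 2 h \left(h + \left(1 + h\right) \left(-5 + h\right)\right) = -12 + 12 h \left(h + \left(1 + h\right) \left(-5 + h\right)\right)$)
$250 \left(446 + C{\left(21 \right)}\right) = 250 \left(446 - \left(1272 - 111132 + 15876\right)\right) = 250 \left(446 - -93984\right) = 250 \left(446 + 93984\right) = 250 \cdot 94430 = 23607500$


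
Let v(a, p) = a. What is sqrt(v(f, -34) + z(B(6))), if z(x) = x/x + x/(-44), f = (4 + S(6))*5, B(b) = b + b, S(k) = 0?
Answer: 2*sqrt(627)/11 ≈ 4.5527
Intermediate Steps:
B(b) = 2*b
f = 20 (f = (4 + 0)*5 = 4*5 = 20)
z(x) = 1 - x/44 (z(x) = 1 + x*(-1/44) = 1 - x/44)
sqrt(v(f, -34) + z(B(6))) = sqrt(20 + (1 - 6/22)) = sqrt(20 + (1 - 1/44*12)) = sqrt(20 + (1 - 3/11)) = sqrt(20 + 8/11) = sqrt(228/11) = 2*sqrt(627)/11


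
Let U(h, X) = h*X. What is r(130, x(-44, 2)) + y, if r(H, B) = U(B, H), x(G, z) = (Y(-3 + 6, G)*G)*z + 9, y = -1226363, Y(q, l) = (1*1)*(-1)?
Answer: -1213753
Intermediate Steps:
U(h, X) = X*h
Y(q, l) = -1 (Y(q, l) = 1*(-1) = -1)
x(G, z) = 9 - G*z (x(G, z) = (-G)*z + 9 = -G*z + 9 = 9 - G*z)
r(H, B) = B*H (r(H, B) = H*B = B*H)
r(130, x(-44, 2)) + y = (9 - 1*(-44)*2)*130 - 1226363 = (9 + 88)*130 - 1226363 = 97*130 - 1226363 = 12610 - 1226363 = -1213753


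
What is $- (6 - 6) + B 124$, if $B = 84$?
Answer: $10416$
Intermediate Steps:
$- (6 - 6) + B 124 = - (6 - 6) + 84 \cdot 124 = \left(-1\right) 0 + 10416 = 0 + 10416 = 10416$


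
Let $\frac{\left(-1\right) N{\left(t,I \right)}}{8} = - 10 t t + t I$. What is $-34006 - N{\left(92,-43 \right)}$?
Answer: $-742774$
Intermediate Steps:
$N{\left(t,I \right)} = 80 t^{2} - 8 I t$ ($N{\left(t,I \right)} = - 8 \left(- 10 t t + t I\right) = - 8 \left(- 10 t^{2} + I t\right) = 80 t^{2} - 8 I t$)
$-34006 - N{\left(92,-43 \right)} = -34006 - 8 \cdot 92 \left(\left(-1\right) \left(-43\right) + 10 \cdot 92\right) = -34006 - 8 \cdot 92 \left(43 + 920\right) = -34006 - 8 \cdot 92 \cdot 963 = -34006 - 708768 = -742774$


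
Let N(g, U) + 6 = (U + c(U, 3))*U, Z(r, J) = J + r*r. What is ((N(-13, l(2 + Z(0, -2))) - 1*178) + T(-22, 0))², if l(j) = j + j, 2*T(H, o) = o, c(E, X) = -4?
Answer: 33856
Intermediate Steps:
Z(r, J) = J + r²
T(H, o) = o/2
l(j) = 2*j
N(g, U) = -6 + U*(-4 + U) (N(g, U) = -6 + (U - 4)*U = -6 + (-4 + U)*U = -6 + U*(-4 + U))
((N(-13, l(2 + Z(0, -2))) - 1*178) + T(-22, 0))² = (((-6 + (2*(2 + (-2 + 0²)))² - 8*(2 + (-2 + 0²))) - 1*178) + (½)*0)² = (((-6 + (2*(2 + (-2 + 0)))² - 8*(2 + (-2 + 0))) - 178) + 0)² = (((-6 + (2*(2 - 2))² - 8*(2 - 2)) - 178) + 0)² = (((-6 + (2*0)² - 8*0) - 178) + 0)² = (((-6 + 0² - 4*0) - 178) + 0)² = (((-6 + 0 + 0) - 178) + 0)² = ((-6 - 178) + 0)² = (-184 + 0)² = (-184)² = 33856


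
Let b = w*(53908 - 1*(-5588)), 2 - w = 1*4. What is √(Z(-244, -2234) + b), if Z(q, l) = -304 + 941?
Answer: I*√118355 ≈ 344.03*I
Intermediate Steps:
Z(q, l) = 637
w = -2 (w = 2 - 4 = -2)
b = -118992 (b = -2*(53908 - 1*(-5588)) = -2*(53908 + 5588) = -2*59496 = -118992)
√(Z(-244, -2234) + b) = √(637 - 118992) = √(-118355) = I*√118355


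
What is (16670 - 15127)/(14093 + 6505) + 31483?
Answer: 648488377/20598 ≈ 31483.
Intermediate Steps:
(16670 - 15127)/(14093 + 6505) + 31483 = 1543/20598 + 31483 = 648488377/20598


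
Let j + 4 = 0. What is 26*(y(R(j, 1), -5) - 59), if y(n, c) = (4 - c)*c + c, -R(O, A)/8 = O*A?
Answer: -2834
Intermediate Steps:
j = -4 (j = -4 + 0 = -4)
R(O, A) = -8*A*O (R(O, A) = -8*O*A = -8*A*O)
y(n, c) = c + c*(4 - c) (y(n, c) = c*(4 - c) + c = c + c*(4 - c))
26*(y(R(j, 1), -5) - 59) = 26*(-5*(5 - 1*(-5)) - 59) = 26*(-5*(5 + 5) - 59) = 26*(-5*10 - 59) = 26*(-50 - 59) = 26*(-109) = -2834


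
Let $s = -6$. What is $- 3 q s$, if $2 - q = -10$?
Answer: $216$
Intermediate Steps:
$q = 12$ ($q = 2 - -10 = 2 + 10 = 12$)
$- 3 q s = \left(-3\right) 12 \left(-6\right) = \left(-36\right) \left(-6\right) = 216$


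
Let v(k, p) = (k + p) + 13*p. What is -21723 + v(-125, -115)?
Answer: -23458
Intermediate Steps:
v(k, p) = k + 14*p
-21723 + v(-125, -115) = -21723 + (-125 + 14*(-115)) = -21723 + (-125 - 1610) = -21723 - 1735 = -23458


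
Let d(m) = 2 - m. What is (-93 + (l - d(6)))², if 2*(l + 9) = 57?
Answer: 19321/4 ≈ 4830.3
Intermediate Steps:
l = 39/2 (l = -9 + (½)*57 = -9 + 57/2 = 39/2 ≈ 19.500)
(-93 + (l - d(6)))² = (-93 + (39/2 - (2 - 1*6)))² = (-93 + (39/2 - (2 - 6)))² = (-93 + (39/2 - 1*(-4)))² = (-93 + (39/2 + 4))² = (-93 + 47/2)² = (-139/2)² = 19321/4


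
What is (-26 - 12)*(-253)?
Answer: 9614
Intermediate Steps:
(-26 - 12)*(-253) = -38*(-253) = 9614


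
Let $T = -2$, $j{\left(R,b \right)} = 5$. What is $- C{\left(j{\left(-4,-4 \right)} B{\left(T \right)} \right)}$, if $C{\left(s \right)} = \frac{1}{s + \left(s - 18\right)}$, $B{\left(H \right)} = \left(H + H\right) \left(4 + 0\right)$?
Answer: $\frac{1}{178} \approx 0.005618$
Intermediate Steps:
$B{\left(H \right)} = 8 H$ ($B{\left(H \right)} = 2 H 4 = 8 H$)
$C{\left(s \right)} = \frac{1}{-18 + 2 s}$ ($C{\left(s \right)} = \frac{1}{s + \left(s - 18\right)} = \frac{1}{s + \left(-18 + s\right)} = \frac{1}{-18 + 2 s}$)
$- C{\left(j{\left(-4,-4 \right)} B{\left(T \right)} \right)} = - \frac{1}{2 \left(-9 + 5 \cdot 8 \left(-2\right)\right)} = - \frac{1}{2 \left(-9 + 5 \left(-16\right)\right)} = - \frac{1}{2 \left(-9 - 80\right)} = - \frac{1}{2 \left(-89\right)} = - \frac{-1}{2 \cdot 89} = \left(-1\right) \left(- \frac{1}{178}\right) = \frac{1}{178}$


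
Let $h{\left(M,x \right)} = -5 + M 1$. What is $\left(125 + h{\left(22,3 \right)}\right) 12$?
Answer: $1704$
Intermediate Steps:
$h{\left(M,x \right)} = -5 + M$
$\left(125 + h{\left(22,3 \right)}\right) 12 = \left(125 + \left(-5 + 22\right)\right) 12 = \left(125 + 17\right) 12 = 142 \cdot 12 = 1704$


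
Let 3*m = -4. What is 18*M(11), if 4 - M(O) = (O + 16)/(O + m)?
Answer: 630/29 ≈ 21.724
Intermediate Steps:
m = -4/3 (m = (⅓)*(-4) = -4/3 ≈ -1.3333)
M(O) = 4 - (16 + O)/(-4/3 + O) (M(O) = 4 - (O + 16)/(O - 4/3) = 4 - (16 + O)/(-4/3 + O))
18*M(11) = 18*((-64 + 9*11)/(-4 + 3*11)) = 18*((-64 + 99)/(-4 + 33)) = 18*(35/29) = 630/29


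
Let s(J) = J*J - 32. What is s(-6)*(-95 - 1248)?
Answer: -5372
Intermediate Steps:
s(J) = -32 + J**2 (s(J) = J**2 - 32 = -32 + J**2)
s(-6)*(-95 - 1248) = (-32 + (-6)**2)*(-95 - 1248) = (-32 + 36)*(-1343) = 4*(-1343) = -5372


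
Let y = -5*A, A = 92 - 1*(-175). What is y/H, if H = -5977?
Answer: 1335/5977 ≈ 0.22336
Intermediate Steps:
A = 267 (A = 92 + 175 = 267)
y = -1335 (y = -5*267 = -1335)
y/H = -1335/(-5977) = -1335*(-1/5977) = 1335/5977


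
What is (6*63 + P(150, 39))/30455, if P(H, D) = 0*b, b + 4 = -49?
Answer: 378/30455 ≈ 0.012412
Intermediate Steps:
b = -53 (b = -4 - 49 = -53)
P(H, D) = 0 (P(H, D) = 0*(-53) = 0)
(6*63 + P(150, 39))/30455 = (6*63 + 0)/30455 = (378 + 0)*(1/30455) = 378*(1/30455) = 378/30455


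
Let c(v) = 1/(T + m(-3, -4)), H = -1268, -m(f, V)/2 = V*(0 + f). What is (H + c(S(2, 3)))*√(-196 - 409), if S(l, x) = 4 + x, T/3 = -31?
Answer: -1631927*I*√5/117 ≈ -31189.0*I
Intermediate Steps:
T = -93 (T = 3*(-31) = -93)
m(f, V) = -2*V*f (m(f, V) = -2*V*(0 + f) = -2*V*f)
c(v) = -1/117 (c(v) = 1/(-93 - 2*(-4)*(-3)) = 1/(-93 - 24) = 1/(-117) = -1/117)
(H + c(S(2, 3)))*√(-196 - 409) = (-1268 - 1/117)*√(-196 - 409) = -1631927*I*√5/117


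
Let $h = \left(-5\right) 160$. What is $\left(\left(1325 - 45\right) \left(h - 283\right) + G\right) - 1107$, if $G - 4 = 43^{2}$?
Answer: $-1385494$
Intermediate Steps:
$h = -800$
$G = 1853$ ($G = 4 + 43^{2} = 4 + 1849 = 1853$)
$\left(\left(1325 - 45\right) \left(h - 283\right) + G\right) - 1107 = \left(\left(1325 - 45\right) \left(-800 - 283\right) + 1853\right) - 1107 = \left(1280 \left(-1083\right) + 1853\right) - 1107 = \left(-1386240 + 1853\right) - 1107 = -1384387 - 1107 = -1385494$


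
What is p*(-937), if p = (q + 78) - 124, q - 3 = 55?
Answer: -11244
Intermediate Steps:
q = 58 (q = 3 + 55 = 58)
p = 12 (p = (58 + 78) - 124 = 136 - 124 = 12)
p*(-937) = 12*(-937) = -11244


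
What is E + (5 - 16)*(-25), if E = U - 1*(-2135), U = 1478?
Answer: 3888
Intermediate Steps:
E = 3613 (E = 1478 - 1*(-2135) = 1478 + 2135 = 3613)
E + (5 - 16)*(-25) = 3613 + (5 - 16)*(-25) = 3613 - 11*(-25) = 3613 + 275 = 3888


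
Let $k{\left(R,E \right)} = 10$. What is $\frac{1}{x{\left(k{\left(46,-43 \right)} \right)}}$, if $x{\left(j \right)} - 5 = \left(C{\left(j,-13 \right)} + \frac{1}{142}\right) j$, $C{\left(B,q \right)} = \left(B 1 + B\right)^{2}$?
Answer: $\frac{71}{284360} \approx 0.00024968$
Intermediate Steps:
$C{\left(B,q \right)} = 4 B^{2}$ ($C{\left(B,q \right)} = \left(B + B\right)^{2} = \left(2 B\right)^{2} = 4 B^{2}$)
$x{\left(j \right)} = 5 + j \left(\frac{1}{142} + 4 j^{2}\right)$ ($x{\left(j \right)} = 5 + \left(4 j^{2} + \frac{1}{142}\right) j = 5 + \left(\frac{1}{142} + 4 j^{2}\right) j = 5 + j \left(\frac{1}{142} + 4 j^{2}\right)$)
$\frac{1}{x{\left(k{\left(46,-43 \right)} \right)}} = \frac{1}{5 + 4 \cdot 10^{3} + \frac{1}{142} \cdot 10} = \frac{1}{5 + 4 \cdot 1000 + \frac{5}{71}} = \frac{1}{5 + 4000 + \frac{5}{71}} = \frac{1}{\frac{284360}{71}} = \frac{71}{284360}$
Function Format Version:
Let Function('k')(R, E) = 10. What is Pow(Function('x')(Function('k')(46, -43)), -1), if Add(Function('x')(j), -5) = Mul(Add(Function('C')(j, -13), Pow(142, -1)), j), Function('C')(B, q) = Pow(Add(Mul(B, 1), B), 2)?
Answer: Rational(71, 284360) ≈ 0.00024968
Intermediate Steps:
Function('C')(B, q) = Mul(4, Pow(B, 2)) (Function('C')(B, q) = Pow(Add(B, B), 2) = Pow(Mul(2, B), 2) = Mul(4, Pow(B, 2)))
Function('x')(j) = Add(5, Mul(j, Add(Rational(1, 142), Mul(4, Pow(j, 2))))) (Function('x')(j) = Add(5, Mul(Add(Mul(4, Pow(j, 2)), Pow(142, -1)), j)) = Add(5, Mul(Add(Mul(4, Pow(j, 2)), Rational(1, 142)), j)) = Add(5, Mul(Add(Rational(1, 142), Mul(4, Pow(j, 2))), j)) = Add(5, Mul(j, Add(Rational(1, 142), Mul(4, Pow(j, 2))))))
Pow(Function('x')(Function('k')(46, -43)), -1) = Pow(Add(5, Mul(4, Pow(10, 3)), Mul(Rational(1, 142), 10)), -1) = Pow(Add(5, Mul(4, 1000), Rational(5, 71)), -1) = Pow(Add(5, 4000, Rational(5, 71)), -1) = Pow(Rational(284360, 71), -1) = Rational(71, 284360)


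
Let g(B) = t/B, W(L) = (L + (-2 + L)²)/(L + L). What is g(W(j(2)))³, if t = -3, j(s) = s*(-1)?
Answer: 216/343 ≈ 0.62974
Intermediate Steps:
j(s) = -s
W(L) = (L + (-2 + L)²)/(2*L) (W(L) = (L + (-2 + L)²)/((2*L)) = (L + (-2 + L)²)*(1/(2*L)) = (L + (-2 + L)²)/(2*L))
g(B) = -3/B
g(W(j(2)))³ = (-3*(-4/(-1*2 + (-2 - 1*2)²)))³ = (-3*(-4/(-2 + (-2 - 2)²)))³ = (-3*(-4/(-2 + (-4)²)))³ = (-3*(-4/(-2 + 16)))³ = (-3/((½)*(-½)*14))³ = (-3/(-7/2))³ = (-3*(-2/7))³ = (6/7)³ = 216/343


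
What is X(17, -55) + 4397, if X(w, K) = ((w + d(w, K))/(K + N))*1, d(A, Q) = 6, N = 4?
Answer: 224224/51 ≈ 4396.5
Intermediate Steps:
X(w, K) = (6 + w)/(4 + K) (X(w, K) = ((w + 6)/(K + 4))*1 = ((6 + w)/(4 + K))*1 = (6 + w)/(4 + K))
X(17, -55) + 4397 = (6 + 17)/(4 - 55) + 4397 = 23/(-51) + 4397 = -1/51*23 + 4397 = -23/51 + 4397 = 224224/51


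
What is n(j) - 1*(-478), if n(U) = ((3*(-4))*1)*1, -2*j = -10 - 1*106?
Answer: 466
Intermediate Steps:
j = 58 (j = -(-10 - 1*106)/2 = -(-10 - 106)/2 = -1/2*(-116) = 58)
n(U) = -12 (n(U) = -12*1*1 = -12*1 = -12)
n(j) - 1*(-478) = -12 - 1*(-478) = -12 + 478 = 466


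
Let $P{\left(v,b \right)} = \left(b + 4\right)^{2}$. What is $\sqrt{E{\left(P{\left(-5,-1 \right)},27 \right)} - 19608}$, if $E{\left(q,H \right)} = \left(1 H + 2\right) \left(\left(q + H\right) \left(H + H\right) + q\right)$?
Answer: $\sqrt{37029} \approx 192.43$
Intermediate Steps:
$P{\left(v,b \right)} = \left(4 + b\right)^{2}$
$E{\left(q,H \right)} = \left(2 + H\right) \left(q + 2 H \left(H + q\right)\right)$ ($E{\left(q,H \right)} = \left(H + 2\right) \left(\left(H + q\right) 2 H + q\right) = \left(2 + H\right) \left(2 H \left(H + q\right) + q\right) = \left(2 + H\right) \left(q + 2 H \left(H + q\right)\right)$)
$\sqrt{E{\left(P{\left(-5,-1 \right)},27 \right)} - 19608} = \sqrt{\left(2 \left(4 - 1\right)^{2} + 2 \cdot 27^{3} + 4 \cdot 27^{2} + 2 \left(4 - 1\right)^{2} \cdot 27^{2} + 5 \cdot 27 \left(4 - 1\right)^{2}\right) - 19608} = \sqrt{\left(2 \cdot 3^{2} + 2 \cdot 19683 + 4 \cdot 729 + 2 \cdot 3^{2} \cdot 729 + 5 \cdot 27 \cdot 3^{2}\right) - 19608} = \sqrt{\left(2 \cdot 9 + 39366 + 2916 + 2 \cdot 9 \cdot 729 + 5 \cdot 27 \cdot 9\right) - 19608} = \sqrt{\left(18 + 39366 + 2916 + 13122 + 1215\right) - 19608} = \sqrt{56637 - 19608} = \sqrt{37029}$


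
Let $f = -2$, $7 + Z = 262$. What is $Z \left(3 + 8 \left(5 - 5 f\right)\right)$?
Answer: $31365$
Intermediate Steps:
$Z = 255$ ($Z = -7 + 262 = 255$)
$Z \left(3 + 8 \left(5 - 5 f\right)\right) = 255 \left(3 + 8 \left(5 - -10\right)\right) = 255 \left(3 + 8 \left(5 + 10\right)\right) = 255 \left(3 + 8 \cdot 15\right) = 255 \left(3 + 120\right) = 255 \cdot 123 = 31365$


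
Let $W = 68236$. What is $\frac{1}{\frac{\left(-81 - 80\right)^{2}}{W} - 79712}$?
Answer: $- \frac{9748}{777028873} \approx -1.2545 \cdot 10^{-5}$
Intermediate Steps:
$\frac{1}{\frac{\left(-81 - 80\right)^{2}}{W} - 79712} = \frac{1}{\frac{\left(-81 - 80\right)^{2}}{68236} - 79712} = \frac{1}{\left(-161\right)^{2} \cdot \frac{1}{68236} - 79712} = \frac{1}{25921 \cdot \frac{1}{68236} - 79712} = \frac{1}{\frac{3703}{9748} - 79712} = \frac{1}{- \frac{777028873}{9748}} = - \frac{9748}{777028873}$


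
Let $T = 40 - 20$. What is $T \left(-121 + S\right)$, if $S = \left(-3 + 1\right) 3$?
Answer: $-2540$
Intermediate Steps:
$T = 20$ ($T = 40 - 20 = 20$)
$S = -6$ ($S = \left(-2\right) 3 = -6$)
$T \left(-121 + S\right) = 20 \left(-121 - 6\right) = 20 \left(-127\right) = -2540$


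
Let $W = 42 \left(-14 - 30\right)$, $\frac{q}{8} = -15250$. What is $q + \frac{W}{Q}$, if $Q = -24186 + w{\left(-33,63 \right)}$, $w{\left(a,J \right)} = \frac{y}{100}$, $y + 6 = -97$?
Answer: $- \frac{42154511600}{345529} \approx -1.22 \cdot 10^{5}$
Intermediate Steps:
$y = -103$ ($y = -6 - 97 = -103$)
$w{\left(a,J \right)} = - \frac{103}{100}$
$q = -122000$ ($q = 8 \left(-15250\right) = -122000$)
$W = -1848$ ($W = 42 \left(-44\right) = -1848$)
$Q = - \frac{2418703}{100}$ ($Q = -24186 - \frac{103}{100} = - \frac{2418703}{100} \approx -24187.0$)
$q + \frac{W}{Q} = -122000 - \frac{1848}{- \frac{2418703}{100}} = -122000 - - \frac{26400}{345529} = -122000 + \frac{26400}{345529} = - \frac{42154511600}{345529}$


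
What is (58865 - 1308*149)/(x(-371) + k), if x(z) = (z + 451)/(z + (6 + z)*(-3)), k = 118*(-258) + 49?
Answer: 24620887/5501475 ≈ 4.4753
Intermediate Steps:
k = -30395 (k = -30444 + 49 = -30395)
x(z) = (451 + z)/(-18 - 2*z) (x(z) = (451 + z)/(z + (-18 - 3*z)) = (451 + z)/(-18 - 2*z))
(58865 - 1308*149)/(x(-371) + k) = (58865 - 1308*149)/((-451 - 1*(-371))/(2*(9 - 371)) - 30395) = (58865 - 194892)/((1/2)*(-451 + 371)/(-362) - 30395) = -136027/((1/2)*(-1/362)*(-80) - 30395) = -136027/(20/181 - 30395) = -136027/(-5501475/181) = -136027*(-181/5501475) = 24620887/5501475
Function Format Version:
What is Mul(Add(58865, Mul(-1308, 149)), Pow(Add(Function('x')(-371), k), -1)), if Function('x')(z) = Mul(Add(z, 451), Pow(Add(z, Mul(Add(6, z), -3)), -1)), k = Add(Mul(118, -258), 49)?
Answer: Rational(24620887, 5501475) ≈ 4.4753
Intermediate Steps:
k = -30395 (k = Add(-30444, 49) = -30395)
Function('x')(z) = Mul(Pow(Add(-18, Mul(-2, z)), -1), Add(451, z)) (Function('x')(z) = Mul(Add(451, z), Pow(Add(z, Add(-18, Mul(-3, z))), -1)) = Mul(Add(451, z), Pow(Add(-18, Mul(-2, z)), -1)) = Mul(Pow(Add(-18, Mul(-2, z)), -1), Add(451, z)))
Mul(Add(58865, Mul(-1308, 149)), Pow(Add(Function('x')(-371), k), -1)) = Mul(Add(58865, Mul(-1308, 149)), Pow(Add(Mul(Rational(1, 2), Pow(Add(9, -371), -1), Add(-451, Mul(-1, -371))), -30395), -1)) = Mul(Add(58865, -194892), Pow(Add(Mul(Rational(1, 2), Pow(-362, -1), Add(-451, 371)), -30395), -1)) = Mul(-136027, Pow(Add(Mul(Rational(1, 2), Rational(-1, 362), -80), -30395), -1)) = Mul(-136027, Pow(Add(Rational(20, 181), -30395), -1)) = Mul(-136027, Pow(Rational(-5501475, 181), -1)) = Mul(-136027, Rational(-181, 5501475)) = Rational(24620887, 5501475)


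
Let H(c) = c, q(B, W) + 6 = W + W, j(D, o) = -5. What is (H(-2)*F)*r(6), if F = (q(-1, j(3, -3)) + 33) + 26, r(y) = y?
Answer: -516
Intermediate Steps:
q(B, W) = -6 + 2*W (q(B, W) = -6 + (W + W) = -6 + 2*W)
F = 43 (F = ((-6 + 2*(-5)) + 33) + 26 = ((-6 - 10) + 33) + 26 = (-16 + 33) + 26 = 17 + 26 = 43)
(H(-2)*F)*r(6) = -2*43*6 = -86*6 = -516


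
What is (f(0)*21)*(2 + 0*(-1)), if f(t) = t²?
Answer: 0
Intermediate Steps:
(f(0)*21)*(2 + 0*(-1)) = (0²*21)*(2 + 0*(-1)) = (0*21)*(2 + 0) = 0*2 = 0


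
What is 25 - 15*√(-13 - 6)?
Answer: 25 - 15*I*√19 ≈ 25.0 - 65.384*I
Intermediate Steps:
25 - 15*√(-13 - 6) = 25 - 15*I*√19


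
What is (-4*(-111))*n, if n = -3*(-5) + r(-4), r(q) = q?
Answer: 4884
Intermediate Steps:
n = 11 (n = -3*(-5) - 4 = 15 - 4 = 11)
(-4*(-111))*n = -4*(-111)*11 = 444*11 = 4884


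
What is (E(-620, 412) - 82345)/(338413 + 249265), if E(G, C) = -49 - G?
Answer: -5841/41977 ≈ -0.13915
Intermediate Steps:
(E(-620, 412) - 82345)/(338413 + 249265) = ((-49 - 1*(-620)) - 82345)/(338413 + 249265) = ((-49 + 620) - 82345)/587678 = (571 - 82345)*(1/587678) = -81774*1/587678 = -5841/41977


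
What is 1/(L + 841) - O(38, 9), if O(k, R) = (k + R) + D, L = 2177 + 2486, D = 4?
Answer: -280703/5504 ≈ -51.000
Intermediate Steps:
L = 4663
O(k, R) = 4 + R + k (O(k, R) = (k + R) + 4 = (R + k) + 4 = 4 + R + k)
1/(L + 841) - O(38, 9) = 1/(4663 + 841) - (4 + 9 + 38) = 1/5504 - 1*51 = 1/5504 - 51 = -280703/5504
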